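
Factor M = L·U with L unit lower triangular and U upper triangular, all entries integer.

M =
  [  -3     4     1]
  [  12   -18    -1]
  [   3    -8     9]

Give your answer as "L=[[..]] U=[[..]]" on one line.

L=[[1,0,0],[-4,1,0],[-1,2,1]] U=[[-3,4,1],[0,-2,3],[0,0,4]]

  row1 -= -4·row0 → [0,-2,3]
  row2 -= -1·row0 → [0,-4,10]
  row2 -= 2·row1 → [0,0,4]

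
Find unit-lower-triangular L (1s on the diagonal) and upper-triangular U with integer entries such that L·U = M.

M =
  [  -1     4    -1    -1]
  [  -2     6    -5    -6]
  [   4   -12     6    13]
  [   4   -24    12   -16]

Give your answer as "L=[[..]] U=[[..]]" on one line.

L=[[1,0,0,0],[2,1,0,0],[-4,-2,1,0],[-4,4,-5,1]] U=[[-1,4,-1,-1],[0,-2,-3,-4],[0,0,-4,1],[0,0,0,1]]

  r1 -= 2·r0 → [0,-2,-3,-4]
  r2 -= -4·r0 → [0,4,2,9]
  r3 -= -4·r0 → [0,-8,8,-20]
  r2 -= -2·r1 → [0,0,-4,1]
  r3 -= 4·r1 → [0,0,20,-4]
  r3 -= -5·r2 → [0,0,0,1]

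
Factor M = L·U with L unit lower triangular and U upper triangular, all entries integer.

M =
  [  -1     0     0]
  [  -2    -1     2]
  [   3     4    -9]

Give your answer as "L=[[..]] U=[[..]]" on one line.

  R1 -= 2·R0 → [0,-1,2]
  R2 -= -3·R0 → [0,4,-9]
  R2 -= -4·R1 → [0,0,-1]

L=[[1,0,0],[2,1,0],[-3,-4,1]] U=[[-1,0,0],[0,-1,2],[0,0,-1]]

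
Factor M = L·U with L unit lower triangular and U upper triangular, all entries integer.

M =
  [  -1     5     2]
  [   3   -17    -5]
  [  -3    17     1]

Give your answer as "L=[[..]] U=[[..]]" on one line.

  R1 -= -3·R0 → [0,-2,1]
  R2 -= 3·R0 → [0,2,-5]
  R2 -= -1·R1 → [0,0,-4]

L=[[1,0,0],[-3,1,0],[3,-1,1]] U=[[-1,5,2],[0,-2,1],[0,0,-4]]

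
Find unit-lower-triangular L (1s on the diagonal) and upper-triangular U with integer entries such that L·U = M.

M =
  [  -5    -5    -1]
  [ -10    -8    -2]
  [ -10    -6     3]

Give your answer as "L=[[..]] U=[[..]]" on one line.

L=[[1,0,0],[2,1,0],[2,2,1]] U=[[-5,-5,-1],[0,2,0],[0,0,5]]

  r1 -= 2·r0 → [0,2,0]
  r2 -= 2·r0 → [0,4,5]
  r2 -= 2·r1 → [0,0,5]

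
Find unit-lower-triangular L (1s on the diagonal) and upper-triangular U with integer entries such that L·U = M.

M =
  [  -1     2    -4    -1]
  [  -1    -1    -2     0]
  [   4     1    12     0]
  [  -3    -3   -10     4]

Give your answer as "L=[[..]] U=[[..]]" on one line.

  R1 -= 1·R0 → [0,-3,2,1]
  R2 -= -4·R0 → [0,9,-4,-4]
  R3 -= 3·R0 → [0,-9,2,7]
  R2 -= -3·R1 → [0,0,2,-1]
  R3 -= 3·R1 → [0,0,-4,4]
  R3 -= -2·R2 → [0,0,0,2]

L=[[1,0,0,0],[1,1,0,0],[-4,-3,1,0],[3,3,-2,1]] U=[[-1,2,-4,-1],[0,-3,2,1],[0,0,2,-1],[0,0,0,2]]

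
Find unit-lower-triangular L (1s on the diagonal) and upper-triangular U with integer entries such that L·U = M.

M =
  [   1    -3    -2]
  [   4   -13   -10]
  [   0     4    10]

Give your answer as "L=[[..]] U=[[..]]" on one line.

  row1 -= 4·row0 → [0,-1,-2]
  row2 -= 0·row0 → [0,4,10]
  row2 -= -4·row1 → [0,0,2]

L=[[1,0,0],[4,1,0],[0,-4,1]] U=[[1,-3,-2],[0,-1,-2],[0,0,2]]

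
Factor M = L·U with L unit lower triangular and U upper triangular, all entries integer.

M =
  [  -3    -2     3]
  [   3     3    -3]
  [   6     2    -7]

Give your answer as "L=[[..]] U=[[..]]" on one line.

  r1 -= -1·r0 → [0,1,0]
  r2 -= -2·r0 → [0,-2,-1]
  r2 -= -2·r1 → [0,0,-1]

L=[[1,0,0],[-1,1,0],[-2,-2,1]] U=[[-3,-2,3],[0,1,0],[0,0,-1]]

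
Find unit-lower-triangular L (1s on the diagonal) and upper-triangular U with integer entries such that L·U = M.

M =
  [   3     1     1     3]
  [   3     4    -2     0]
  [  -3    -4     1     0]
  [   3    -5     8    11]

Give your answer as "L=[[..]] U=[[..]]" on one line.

L=[[1,0,0,0],[1,1,0,0],[-1,-1,1,0],[1,-2,-1,1]] U=[[3,1,1,3],[0,3,-3,-3],[0,0,-1,0],[0,0,0,2]]

  R1 -= 1·R0 → [0,3,-3,-3]
  R2 -= -1·R0 → [0,-3,2,3]
  R3 -= 1·R0 → [0,-6,7,8]
  R2 -= -1·R1 → [0,0,-1,0]
  R3 -= -2·R1 → [0,0,1,2]
  R3 -= -1·R2 → [0,0,0,2]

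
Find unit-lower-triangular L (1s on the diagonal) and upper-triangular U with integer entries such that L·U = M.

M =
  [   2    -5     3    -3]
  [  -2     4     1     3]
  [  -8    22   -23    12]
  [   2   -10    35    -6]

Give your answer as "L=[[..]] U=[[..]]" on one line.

  r1 -= -1·r0 → [0,-1,4,0]
  r2 -= -4·r0 → [0,2,-11,0]
  r3 -= 1·r0 → [0,-5,32,-3]
  r2 -= -2·r1 → [0,0,-3,0]
  r3 -= 5·r1 → [0,0,12,-3]
  r3 -= -4·r2 → [0,0,0,-3]

L=[[1,0,0,0],[-1,1,0,0],[-4,-2,1,0],[1,5,-4,1]] U=[[2,-5,3,-3],[0,-1,4,0],[0,0,-3,0],[0,0,0,-3]]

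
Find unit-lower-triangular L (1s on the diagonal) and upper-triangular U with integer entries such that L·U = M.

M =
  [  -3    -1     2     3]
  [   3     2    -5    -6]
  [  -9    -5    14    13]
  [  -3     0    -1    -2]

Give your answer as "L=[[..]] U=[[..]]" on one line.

L=[[1,0,0,0],[-1,1,0,0],[3,-2,1,0],[1,1,0,1]] U=[[-3,-1,2,3],[0,1,-3,-3],[0,0,2,-2],[0,0,0,-2]]

  R1 -= -1·R0 → [0,1,-3,-3]
  R2 -= 3·R0 → [0,-2,8,4]
  R3 -= 1·R0 → [0,1,-3,-5]
  R2 -= -2·R1 → [0,0,2,-2]
  R3 -= 1·R1 → [0,0,0,-2]
  R3 -= 0·R2 → [0,0,0,-2]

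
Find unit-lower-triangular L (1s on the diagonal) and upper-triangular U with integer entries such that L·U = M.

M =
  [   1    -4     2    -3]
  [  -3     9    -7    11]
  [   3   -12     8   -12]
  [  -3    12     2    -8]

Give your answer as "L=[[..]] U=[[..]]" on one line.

  row1 -= -3·row0 → [0,-3,-1,2]
  row2 -= 3·row0 → [0,0,2,-3]
  row3 -= -3·row0 → [0,0,8,-17]
  row2 -= 0·row1 → [0,0,2,-3]
  row3 -= 0·row1 → [0,0,8,-17]
  row3 -= 4·row2 → [0,0,0,-5]

L=[[1,0,0,0],[-3,1,0,0],[3,0,1,0],[-3,0,4,1]] U=[[1,-4,2,-3],[0,-3,-1,2],[0,0,2,-3],[0,0,0,-5]]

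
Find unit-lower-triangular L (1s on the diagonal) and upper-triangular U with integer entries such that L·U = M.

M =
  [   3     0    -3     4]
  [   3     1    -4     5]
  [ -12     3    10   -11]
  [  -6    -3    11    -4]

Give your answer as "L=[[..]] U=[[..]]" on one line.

L=[[1,0,0,0],[1,1,0,0],[-4,3,1,0],[-2,-3,2,1]] U=[[3,0,-3,4],[0,1,-1,1],[0,0,1,2],[0,0,0,3]]

  r1 -= 1·r0 → [0,1,-1,1]
  r2 -= -4·r0 → [0,3,-2,5]
  r3 -= -2·r0 → [0,-3,5,4]
  r2 -= 3·r1 → [0,0,1,2]
  r3 -= -3·r1 → [0,0,2,7]
  r3 -= 2·r2 → [0,0,0,3]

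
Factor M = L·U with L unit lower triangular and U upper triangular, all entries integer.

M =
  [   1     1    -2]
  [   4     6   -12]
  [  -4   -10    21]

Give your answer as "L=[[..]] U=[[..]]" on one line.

  r1 -= 4·r0 → [0,2,-4]
  r2 -= -4·r0 → [0,-6,13]
  r2 -= -3·r1 → [0,0,1]

L=[[1,0,0],[4,1,0],[-4,-3,1]] U=[[1,1,-2],[0,2,-4],[0,0,1]]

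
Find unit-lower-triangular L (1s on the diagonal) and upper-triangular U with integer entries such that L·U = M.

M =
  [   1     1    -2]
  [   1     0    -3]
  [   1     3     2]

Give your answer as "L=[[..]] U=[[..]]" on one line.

L=[[1,0,0],[1,1,0],[1,-2,1]] U=[[1,1,-2],[0,-1,-1],[0,0,2]]

  r1 -= 1·r0 → [0,-1,-1]
  r2 -= 1·r0 → [0,2,4]
  r2 -= -2·r1 → [0,0,2]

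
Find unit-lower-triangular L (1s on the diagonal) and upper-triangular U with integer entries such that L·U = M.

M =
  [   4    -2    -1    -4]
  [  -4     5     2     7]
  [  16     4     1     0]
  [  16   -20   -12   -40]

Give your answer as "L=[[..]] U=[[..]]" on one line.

  R1 -= -1·R0 → [0,3,1,3]
  R2 -= 4·R0 → [0,12,5,16]
  R3 -= 4·R0 → [0,-12,-8,-24]
  R2 -= 4·R1 → [0,0,1,4]
  R3 -= -4·R1 → [0,0,-4,-12]
  R3 -= -4·R2 → [0,0,0,4]

L=[[1,0,0,0],[-1,1,0,0],[4,4,1,0],[4,-4,-4,1]] U=[[4,-2,-1,-4],[0,3,1,3],[0,0,1,4],[0,0,0,4]]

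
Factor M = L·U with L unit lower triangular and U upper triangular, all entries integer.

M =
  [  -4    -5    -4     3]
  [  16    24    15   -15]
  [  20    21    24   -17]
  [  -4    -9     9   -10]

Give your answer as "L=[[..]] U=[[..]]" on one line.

L=[[1,0,0,0],[-4,1,0,0],[-5,-1,1,0],[1,-1,4,1]] U=[[-4,-5,-4,3],[0,4,-1,-3],[0,0,3,-5],[0,0,0,4]]

  r1 -= -4·r0 → [0,4,-1,-3]
  r2 -= -5·r0 → [0,-4,4,-2]
  r3 -= 1·r0 → [0,-4,13,-13]
  r2 -= -1·r1 → [0,0,3,-5]
  r3 -= -1·r1 → [0,0,12,-16]
  r3 -= 4·r2 → [0,0,0,4]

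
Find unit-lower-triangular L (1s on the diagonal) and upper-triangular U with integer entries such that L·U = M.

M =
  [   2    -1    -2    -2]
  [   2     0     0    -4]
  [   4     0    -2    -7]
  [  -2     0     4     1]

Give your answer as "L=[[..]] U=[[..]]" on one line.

  r1 -= 1·r0 → [0,1,2,-2]
  r2 -= 2·r0 → [0,2,2,-3]
  r3 -= -1·r0 → [0,-1,2,-1]
  r2 -= 2·r1 → [0,0,-2,1]
  r3 -= -1·r1 → [0,0,4,-3]
  r3 -= -2·r2 → [0,0,0,-1]

L=[[1,0,0,0],[1,1,0,0],[2,2,1,0],[-1,-1,-2,1]] U=[[2,-1,-2,-2],[0,1,2,-2],[0,0,-2,1],[0,0,0,-1]]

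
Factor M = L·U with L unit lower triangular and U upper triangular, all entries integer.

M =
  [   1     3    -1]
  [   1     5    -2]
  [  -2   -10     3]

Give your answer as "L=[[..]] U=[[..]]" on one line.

  R1 -= 1·R0 → [0,2,-1]
  R2 -= -2·R0 → [0,-4,1]
  R2 -= -2·R1 → [0,0,-1]

L=[[1,0,0],[1,1,0],[-2,-2,1]] U=[[1,3,-1],[0,2,-1],[0,0,-1]]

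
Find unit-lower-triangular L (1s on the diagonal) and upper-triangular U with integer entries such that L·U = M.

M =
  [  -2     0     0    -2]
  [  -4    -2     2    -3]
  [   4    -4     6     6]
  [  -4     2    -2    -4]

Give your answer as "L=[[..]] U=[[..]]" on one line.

  r1 -= 2·r0 → [0,-2,2,1]
  r2 -= -2·r0 → [0,-4,6,2]
  r3 -= 2·r0 → [0,2,-2,0]
  r2 -= 2·r1 → [0,0,2,0]
  r3 -= -1·r1 → [0,0,0,1]
  r3 -= 0·r2 → [0,0,0,1]

L=[[1,0,0,0],[2,1,0,0],[-2,2,1,0],[2,-1,0,1]] U=[[-2,0,0,-2],[0,-2,2,1],[0,0,2,0],[0,0,0,1]]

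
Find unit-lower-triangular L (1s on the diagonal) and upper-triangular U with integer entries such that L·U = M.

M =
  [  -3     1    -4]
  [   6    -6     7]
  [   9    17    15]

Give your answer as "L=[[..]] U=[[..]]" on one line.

L=[[1,0,0],[-2,1,0],[-3,-5,1]] U=[[-3,1,-4],[0,-4,-1],[0,0,-2]]

  R1 -= -2·R0 → [0,-4,-1]
  R2 -= -3·R0 → [0,20,3]
  R2 -= -5·R1 → [0,0,-2]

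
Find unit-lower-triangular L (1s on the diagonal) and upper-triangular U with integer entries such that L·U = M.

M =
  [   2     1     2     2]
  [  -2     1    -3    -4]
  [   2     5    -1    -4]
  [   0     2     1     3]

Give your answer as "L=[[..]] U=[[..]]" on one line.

  row1 -= -1·row0 → [0,2,-1,-2]
  row2 -= 1·row0 → [0,4,-3,-6]
  row3 -= 0·row0 → [0,2,1,3]
  row2 -= 2·row1 → [0,0,-1,-2]
  row3 -= 1·row1 → [0,0,2,5]
  row3 -= -2·row2 → [0,0,0,1]

L=[[1,0,0,0],[-1,1,0,0],[1,2,1,0],[0,1,-2,1]] U=[[2,1,2,2],[0,2,-1,-2],[0,0,-1,-2],[0,0,0,1]]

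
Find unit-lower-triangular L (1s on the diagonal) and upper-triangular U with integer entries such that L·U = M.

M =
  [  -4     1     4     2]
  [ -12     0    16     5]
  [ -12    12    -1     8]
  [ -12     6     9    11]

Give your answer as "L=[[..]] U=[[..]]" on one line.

L=[[1,0,0,0],[3,1,0,0],[3,-3,1,0],[3,-1,-1,1]] U=[[-4,1,4,2],[0,-3,4,-1],[0,0,-1,-1],[0,0,0,3]]

  R1 -= 3·R0 → [0,-3,4,-1]
  R2 -= 3·R0 → [0,9,-13,2]
  R3 -= 3·R0 → [0,3,-3,5]
  R2 -= -3·R1 → [0,0,-1,-1]
  R3 -= -1·R1 → [0,0,1,4]
  R3 -= -1·R2 → [0,0,0,3]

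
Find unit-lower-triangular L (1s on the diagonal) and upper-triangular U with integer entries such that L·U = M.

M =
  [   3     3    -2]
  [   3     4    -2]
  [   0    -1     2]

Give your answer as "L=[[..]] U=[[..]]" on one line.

  r1 -= 1·r0 → [0,1,0]
  r2 -= 0·r0 → [0,-1,2]
  r2 -= -1·r1 → [0,0,2]

L=[[1,0,0],[1,1,0],[0,-1,1]] U=[[3,3,-2],[0,1,0],[0,0,2]]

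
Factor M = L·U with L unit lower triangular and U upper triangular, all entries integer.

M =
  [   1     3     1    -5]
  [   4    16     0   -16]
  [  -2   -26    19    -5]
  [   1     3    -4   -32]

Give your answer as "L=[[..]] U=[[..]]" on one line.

L=[[1,0,0,0],[4,1,0,0],[-2,-5,1,0],[1,0,-5,1]] U=[[1,3,1,-5],[0,4,-4,4],[0,0,1,5],[0,0,0,-2]]

  row1 -= 4·row0 → [0,4,-4,4]
  row2 -= -2·row0 → [0,-20,21,-15]
  row3 -= 1·row0 → [0,0,-5,-27]
  row2 -= -5·row1 → [0,0,1,5]
  row3 -= 0·row1 → [0,0,-5,-27]
  row3 -= -5·row2 → [0,0,0,-2]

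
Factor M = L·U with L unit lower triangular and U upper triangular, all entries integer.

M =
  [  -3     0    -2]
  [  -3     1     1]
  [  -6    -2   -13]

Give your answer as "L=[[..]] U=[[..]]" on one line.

  r1 -= 1·r0 → [0,1,3]
  r2 -= 2·r0 → [0,-2,-9]
  r2 -= -2·r1 → [0,0,-3]

L=[[1,0,0],[1,1,0],[2,-2,1]] U=[[-3,0,-2],[0,1,3],[0,0,-3]]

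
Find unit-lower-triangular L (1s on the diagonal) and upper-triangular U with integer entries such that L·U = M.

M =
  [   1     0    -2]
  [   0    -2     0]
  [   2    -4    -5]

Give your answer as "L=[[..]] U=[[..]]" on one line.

  row1 -= 0·row0 → [0,-2,0]
  row2 -= 2·row0 → [0,-4,-1]
  row2 -= 2·row1 → [0,0,-1]

L=[[1,0,0],[0,1,0],[2,2,1]] U=[[1,0,-2],[0,-2,0],[0,0,-1]]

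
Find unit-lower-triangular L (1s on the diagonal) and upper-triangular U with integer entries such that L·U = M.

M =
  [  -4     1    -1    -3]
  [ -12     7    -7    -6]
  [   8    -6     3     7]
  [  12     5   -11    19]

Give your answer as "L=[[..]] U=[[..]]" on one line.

  R1 -= 3·R0 → [0,4,-4,3]
  R2 -= -2·R0 → [0,-4,1,1]
  R3 -= -3·R0 → [0,8,-14,10]
  R2 -= -1·R1 → [0,0,-3,4]
  R3 -= 2·R1 → [0,0,-6,4]
  R3 -= 2·R2 → [0,0,0,-4]

L=[[1,0,0,0],[3,1,0,0],[-2,-1,1,0],[-3,2,2,1]] U=[[-4,1,-1,-3],[0,4,-4,3],[0,0,-3,4],[0,0,0,-4]]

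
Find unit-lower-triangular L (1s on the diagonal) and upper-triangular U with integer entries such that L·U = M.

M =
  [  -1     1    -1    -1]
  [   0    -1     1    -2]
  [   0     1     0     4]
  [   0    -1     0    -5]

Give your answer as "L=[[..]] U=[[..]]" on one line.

L=[[1,0,0,0],[0,1,0,0],[0,-1,1,0],[0,1,-1,1]] U=[[-1,1,-1,-1],[0,-1,1,-2],[0,0,1,2],[0,0,0,-1]]

  row1 -= 0·row0 → [0,-1,1,-2]
  row2 -= 0·row0 → [0,1,0,4]
  row3 -= 0·row0 → [0,-1,0,-5]
  row2 -= -1·row1 → [0,0,1,2]
  row3 -= 1·row1 → [0,0,-1,-3]
  row3 -= -1·row2 → [0,0,0,-1]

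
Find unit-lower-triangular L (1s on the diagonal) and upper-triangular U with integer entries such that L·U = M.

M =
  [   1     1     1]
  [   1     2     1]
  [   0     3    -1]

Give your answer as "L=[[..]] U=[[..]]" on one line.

  row1 -= 1·row0 → [0,1,0]
  row2 -= 0·row0 → [0,3,-1]
  row2 -= 3·row1 → [0,0,-1]

L=[[1,0,0],[1,1,0],[0,3,1]] U=[[1,1,1],[0,1,0],[0,0,-1]]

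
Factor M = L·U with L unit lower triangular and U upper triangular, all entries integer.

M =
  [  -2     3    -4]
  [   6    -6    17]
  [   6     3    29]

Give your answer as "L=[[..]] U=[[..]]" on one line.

  R1 -= -3·R0 → [0,3,5]
  R2 -= -3·R0 → [0,12,17]
  R2 -= 4·R1 → [0,0,-3]

L=[[1,0,0],[-3,1,0],[-3,4,1]] U=[[-2,3,-4],[0,3,5],[0,0,-3]]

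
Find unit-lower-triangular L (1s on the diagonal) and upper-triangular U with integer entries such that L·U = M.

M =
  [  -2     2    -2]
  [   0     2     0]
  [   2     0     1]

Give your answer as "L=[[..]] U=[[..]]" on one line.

L=[[1,0,0],[0,1,0],[-1,1,1]] U=[[-2,2,-2],[0,2,0],[0,0,-1]]

  r1 -= 0·r0 → [0,2,0]
  r2 -= -1·r0 → [0,2,-1]
  r2 -= 1·r1 → [0,0,-1]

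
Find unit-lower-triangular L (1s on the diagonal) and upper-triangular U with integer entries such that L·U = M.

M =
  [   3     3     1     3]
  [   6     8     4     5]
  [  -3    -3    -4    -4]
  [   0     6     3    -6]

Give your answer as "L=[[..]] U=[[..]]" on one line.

  R1 -= 2·R0 → [0,2,2,-1]
  R2 -= -1·R0 → [0,0,-3,-1]
  R3 -= 0·R0 → [0,6,3,-6]
  R2 -= 0·R1 → [0,0,-3,-1]
  R3 -= 3·R1 → [0,0,-3,-3]
  R3 -= 1·R2 → [0,0,0,-2]

L=[[1,0,0,0],[2,1,0,0],[-1,0,1,0],[0,3,1,1]] U=[[3,3,1,3],[0,2,2,-1],[0,0,-3,-1],[0,0,0,-2]]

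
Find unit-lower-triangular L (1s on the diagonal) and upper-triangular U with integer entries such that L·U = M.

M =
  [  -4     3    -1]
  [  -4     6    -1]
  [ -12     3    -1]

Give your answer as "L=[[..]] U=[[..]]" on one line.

  r1 -= 1·r0 → [0,3,0]
  r2 -= 3·r0 → [0,-6,2]
  r2 -= -2·r1 → [0,0,2]

L=[[1,0,0],[1,1,0],[3,-2,1]] U=[[-4,3,-1],[0,3,0],[0,0,2]]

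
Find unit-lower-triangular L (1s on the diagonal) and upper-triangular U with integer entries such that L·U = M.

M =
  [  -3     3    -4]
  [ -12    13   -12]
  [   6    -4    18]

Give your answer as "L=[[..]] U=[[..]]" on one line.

L=[[1,0,0],[4,1,0],[-2,2,1]] U=[[-3,3,-4],[0,1,4],[0,0,2]]

  r1 -= 4·r0 → [0,1,4]
  r2 -= -2·r0 → [0,2,10]
  r2 -= 2·r1 → [0,0,2]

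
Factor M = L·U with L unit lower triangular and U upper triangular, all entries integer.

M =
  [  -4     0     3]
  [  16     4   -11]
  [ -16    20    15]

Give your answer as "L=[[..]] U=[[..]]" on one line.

  r1 -= -4·r0 → [0,4,1]
  r2 -= 4·r0 → [0,20,3]
  r2 -= 5·r1 → [0,0,-2]

L=[[1,0,0],[-4,1,0],[4,5,1]] U=[[-4,0,3],[0,4,1],[0,0,-2]]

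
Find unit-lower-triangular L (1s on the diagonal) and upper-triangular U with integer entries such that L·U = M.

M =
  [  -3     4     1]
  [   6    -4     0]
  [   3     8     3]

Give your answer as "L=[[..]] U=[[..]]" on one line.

L=[[1,0,0],[-2,1,0],[-1,3,1]] U=[[-3,4,1],[0,4,2],[0,0,-2]]

  R1 -= -2·R0 → [0,4,2]
  R2 -= -1·R0 → [0,12,4]
  R2 -= 3·R1 → [0,0,-2]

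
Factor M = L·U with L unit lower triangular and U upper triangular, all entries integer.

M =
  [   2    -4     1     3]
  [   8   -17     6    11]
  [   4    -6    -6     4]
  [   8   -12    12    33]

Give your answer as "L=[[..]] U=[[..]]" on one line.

  r1 -= 4·r0 → [0,-1,2,-1]
  r2 -= 2·r0 → [0,2,-8,-2]
  r3 -= 4·r0 → [0,4,8,21]
  r2 -= -2·r1 → [0,0,-4,-4]
  r3 -= -4·r1 → [0,0,16,17]
  r3 -= -4·r2 → [0,0,0,1]

L=[[1,0,0,0],[4,1,0,0],[2,-2,1,0],[4,-4,-4,1]] U=[[2,-4,1,3],[0,-1,2,-1],[0,0,-4,-4],[0,0,0,1]]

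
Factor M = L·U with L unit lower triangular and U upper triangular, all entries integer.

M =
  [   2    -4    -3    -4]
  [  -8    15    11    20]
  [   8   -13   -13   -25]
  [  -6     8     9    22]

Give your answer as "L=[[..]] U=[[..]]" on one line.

  row1 -= -4·row0 → [0,-1,-1,4]
  row2 -= 4·row0 → [0,3,-1,-9]
  row3 -= -3·row0 → [0,-4,0,10]
  row2 -= -3·row1 → [0,0,-4,3]
  row3 -= 4·row1 → [0,0,4,-6]
  row3 -= -1·row2 → [0,0,0,-3]

L=[[1,0,0,0],[-4,1,0,0],[4,-3,1,0],[-3,4,-1,1]] U=[[2,-4,-3,-4],[0,-1,-1,4],[0,0,-4,3],[0,0,0,-3]]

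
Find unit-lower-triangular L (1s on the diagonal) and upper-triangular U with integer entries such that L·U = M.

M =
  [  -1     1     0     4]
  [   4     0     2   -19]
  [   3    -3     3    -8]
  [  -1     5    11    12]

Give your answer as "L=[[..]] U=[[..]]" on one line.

  r1 -= -4·r0 → [0,4,2,-3]
  r2 -= -3·r0 → [0,0,3,4]
  r3 -= 1·r0 → [0,4,11,8]
  r2 -= 0·r1 → [0,0,3,4]
  r3 -= 1·r1 → [0,0,9,11]
  r3 -= 3·r2 → [0,0,0,-1]

L=[[1,0,0,0],[-4,1,0,0],[-3,0,1,0],[1,1,3,1]] U=[[-1,1,0,4],[0,4,2,-3],[0,0,3,4],[0,0,0,-1]]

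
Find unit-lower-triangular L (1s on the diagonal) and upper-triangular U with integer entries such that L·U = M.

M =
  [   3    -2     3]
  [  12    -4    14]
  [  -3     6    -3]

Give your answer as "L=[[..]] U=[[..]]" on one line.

  r1 -= 4·r0 → [0,4,2]
  r2 -= -1·r0 → [0,4,0]
  r2 -= 1·r1 → [0,0,-2]

L=[[1,0,0],[4,1,0],[-1,1,1]] U=[[3,-2,3],[0,4,2],[0,0,-2]]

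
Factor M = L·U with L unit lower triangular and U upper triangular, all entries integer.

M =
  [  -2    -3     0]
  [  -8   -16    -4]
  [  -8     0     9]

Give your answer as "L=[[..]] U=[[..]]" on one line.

L=[[1,0,0],[4,1,0],[4,-3,1]] U=[[-2,-3,0],[0,-4,-4],[0,0,-3]]

  R1 -= 4·R0 → [0,-4,-4]
  R2 -= 4·R0 → [0,12,9]
  R2 -= -3·R1 → [0,0,-3]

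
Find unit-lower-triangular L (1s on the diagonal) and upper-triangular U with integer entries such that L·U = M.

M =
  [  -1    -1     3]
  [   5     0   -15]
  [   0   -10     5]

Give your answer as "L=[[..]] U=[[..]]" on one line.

  r1 -= -5·r0 → [0,-5,0]
  r2 -= 0·r0 → [0,-10,5]
  r2 -= 2·r1 → [0,0,5]

L=[[1,0,0],[-5,1,0],[0,2,1]] U=[[-1,-1,3],[0,-5,0],[0,0,5]]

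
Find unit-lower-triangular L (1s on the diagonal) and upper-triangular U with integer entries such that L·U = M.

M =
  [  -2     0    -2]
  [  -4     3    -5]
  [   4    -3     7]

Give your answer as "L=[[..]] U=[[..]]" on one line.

L=[[1,0,0],[2,1,0],[-2,-1,1]] U=[[-2,0,-2],[0,3,-1],[0,0,2]]

  r1 -= 2·r0 → [0,3,-1]
  r2 -= -2·r0 → [0,-3,3]
  r2 -= -1·r1 → [0,0,2]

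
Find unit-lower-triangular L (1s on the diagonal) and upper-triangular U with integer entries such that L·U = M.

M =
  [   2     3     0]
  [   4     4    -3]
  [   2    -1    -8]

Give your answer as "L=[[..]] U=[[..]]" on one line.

L=[[1,0,0],[2,1,0],[1,2,1]] U=[[2,3,0],[0,-2,-3],[0,0,-2]]

  row1 -= 2·row0 → [0,-2,-3]
  row2 -= 1·row0 → [0,-4,-8]
  row2 -= 2·row1 → [0,0,-2]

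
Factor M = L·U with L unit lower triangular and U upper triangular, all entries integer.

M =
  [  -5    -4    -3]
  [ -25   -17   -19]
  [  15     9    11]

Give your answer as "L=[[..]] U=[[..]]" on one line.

L=[[1,0,0],[5,1,0],[-3,-1,1]] U=[[-5,-4,-3],[0,3,-4],[0,0,-2]]

  row1 -= 5·row0 → [0,3,-4]
  row2 -= -3·row0 → [0,-3,2]
  row2 -= -1·row1 → [0,0,-2]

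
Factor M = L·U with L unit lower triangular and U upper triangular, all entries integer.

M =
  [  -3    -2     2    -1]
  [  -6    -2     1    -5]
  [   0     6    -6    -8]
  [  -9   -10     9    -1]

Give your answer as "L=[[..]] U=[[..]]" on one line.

L=[[1,0,0,0],[2,1,0,0],[0,3,1,0],[3,-2,-1,1]] U=[[-3,-2,2,-1],[0,2,-3,-3],[0,0,3,1],[0,0,0,-3]]

  row1 -= 2·row0 → [0,2,-3,-3]
  row2 -= 0·row0 → [0,6,-6,-8]
  row3 -= 3·row0 → [0,-4,3,2]
  row2 -= 3·row1 → [0,0,3,1]
  row3 -= -2·row1 → [0,0,-3,-4]
  row3 -= -1·row2 → [0,0,0,-3]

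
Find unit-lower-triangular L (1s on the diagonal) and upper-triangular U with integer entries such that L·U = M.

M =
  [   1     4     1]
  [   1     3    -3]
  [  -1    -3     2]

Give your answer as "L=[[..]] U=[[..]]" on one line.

  R1 -= 1·R0 → [0,-1,-4]
  R2 -= -1·R0 → [0,1,3]
  R2 -= -1·R1 → [0,0,-1]

L=[[1,0,0],[1,1,0],[-1,-1,1]] U=[[1,4,1],[0,-1,-4],[0,0,-1]]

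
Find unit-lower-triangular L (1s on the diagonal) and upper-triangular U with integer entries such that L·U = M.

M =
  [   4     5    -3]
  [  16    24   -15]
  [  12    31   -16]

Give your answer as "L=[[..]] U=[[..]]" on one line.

  row1 -= 4·row0 → [0,4,-3]
  row2 -= 3·row0 → [0,16,-7]
  row2 -= 4·row1 → [0,0,5]

L=[[1,0,0],[4,1,0],[3,4,1]] U=[[4,5,-3],[0,4,-3],[0,0,5]]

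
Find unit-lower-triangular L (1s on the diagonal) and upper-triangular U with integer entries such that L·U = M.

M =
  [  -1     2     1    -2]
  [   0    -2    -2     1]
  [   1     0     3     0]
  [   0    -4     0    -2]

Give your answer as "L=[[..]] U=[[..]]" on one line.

  row1 -= 0·row0 → [0,-2,-2,1]
  row2 -= -1·row0 → [0,2,4,-2]
  row3 -= 0·row0 → [0,-4,0,-2]
  row2 -= -1·row1 → [0,0,2,-1]
  row3 -= 2·row1 → [0,0,4,-4]
  row3 -= 2·row2 → [0,0,0,-2]

L=[[1,0,0,0],[0,1,0,0],[-1,-1,1,0],[0,2,2,1]] U=[[-1,2,1,-2],[0,-2,-2,1],[0,0,2,-1],[0,0,0,-2]]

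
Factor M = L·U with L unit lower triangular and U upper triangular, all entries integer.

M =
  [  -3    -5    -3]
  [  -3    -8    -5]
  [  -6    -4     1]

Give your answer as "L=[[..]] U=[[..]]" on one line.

L=[[1,0,0],[1,1,0],[2,-2,1]] U=[[-3,-5,-3],[0,-3,-2],[0,0,3]]

  r1 -= 1·r0 → [0,-3,-2]
  r2 -= 2·r0 → [0,6,7]
  r2 -= -2·r1 → [0,0,3]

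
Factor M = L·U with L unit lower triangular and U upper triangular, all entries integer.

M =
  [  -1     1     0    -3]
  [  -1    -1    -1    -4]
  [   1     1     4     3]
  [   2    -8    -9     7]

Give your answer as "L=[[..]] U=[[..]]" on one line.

L=[[1,0,0,0],[1,1,0,0],[-1,-1,1,0],[-2,3,-2,1]] U=[[-1,1,0,-3],[0,-2,-1,-1],[0,0,3,-1],[0,0,0,2]]

  r1 -= 1·r0 → [0,-2,-1,-1]
  r2 -= -1·r0 → [0,2,4,0]
  r3 -= -2·r0 → [0,-6,-9,1]
  r2 -= -1·r1 → [0,0,3,-1]
  r3 -= 3·r1 → [0,0,-6,4]
  r3 -= -2·r2 → [0,0,0,2]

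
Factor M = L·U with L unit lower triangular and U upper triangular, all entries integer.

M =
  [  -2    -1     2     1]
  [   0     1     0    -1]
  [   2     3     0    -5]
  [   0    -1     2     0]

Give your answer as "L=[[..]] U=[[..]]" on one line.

  r1 -= 0·r0 → [0,1,0,-1]
  r2 -= -1·r0 → [0,2,2,-4]
  r3 -= 0·r0 → [0,-1,2,0]
  r2 -= 2·r1 → [0,0,2,-2]
  r3 -= -1·r1 → [0,0,2,-1]
  r3 -= 1·r2 → [0,0,0,1]

L=[[1,0,0,0],[0,1,0,0],[-1,2,1,0],[0,-1,1,1]] U=[[-2,-1,2,1],[0,1,0,-1],[0,0,2,-2],[0,0,0,1]]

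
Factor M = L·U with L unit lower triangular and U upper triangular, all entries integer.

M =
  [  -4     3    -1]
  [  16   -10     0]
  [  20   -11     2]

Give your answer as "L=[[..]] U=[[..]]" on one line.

  row1 -= -4·row0 → [0,2,-4]
  row2 -= -5·row0 → [0,4,-3]
  row2 -= 2·row1 → [0,0,5]

L=[[1,0,0],[-4,1,0],[-5,2,1]] U=[[-4,3,-1],[0,2,-4],[0,0,5]]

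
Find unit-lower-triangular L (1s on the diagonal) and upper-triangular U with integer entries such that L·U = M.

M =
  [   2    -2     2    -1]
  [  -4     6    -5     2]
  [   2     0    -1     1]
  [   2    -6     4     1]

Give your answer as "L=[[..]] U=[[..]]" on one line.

L=[[1,0,0,0],[-2,1,0,0],[1,1,1,0],[1,-2,0,1]] U=[[2,-2,2,-1],[0,2,-1,0],[0,0,-2,2],[0,0,0,2]]

  row1 -= -2·row0 → [0,2,-1,0]
  row2 -= 1·row0 → [0,2,-3,2]
  row3 -= 1·row0 → [0,-4,2,2]
  row2 -= 1·row1 → [0,0,-2,2]
  row3 -= -2·row1 → [0,0,0,2]
  row3 -= 0·row2 → [0,0,0,2]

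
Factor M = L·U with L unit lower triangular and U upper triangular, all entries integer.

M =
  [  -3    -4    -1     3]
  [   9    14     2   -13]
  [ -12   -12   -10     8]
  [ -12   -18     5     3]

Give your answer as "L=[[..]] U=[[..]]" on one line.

  R1 -= -3·R0 → [0,2,-1,-4]
  R2 -= 4·R0 → [0,4,-6,-4]
  R3 -= 4·R0 → [0,-2,9,-9]
  R2 -= 2·R1 → [0,0,-4,4]
  R3 -= -1·R1 → [0,0,8,-13]
  R3 -= -2·R2 → [0,0,0,-5]

L=[[1,0,0,0],[-3,1,0,0],[4,2,1,0],[4,-1,-2,1]] U=[[-3,-4,-1,3],[0,2,-1,-4],[0,0,-4,4],[0,0,0,-5]]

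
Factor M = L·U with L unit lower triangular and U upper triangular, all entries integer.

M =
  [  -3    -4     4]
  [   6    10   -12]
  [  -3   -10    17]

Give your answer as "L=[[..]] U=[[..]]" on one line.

L=[[1,0,0],[-2,1,0],[1,-3,1]] U=[[-3,-4,4],[0,2,-4],[0,0,1]]

  r1 -= -2·r0 → [0,2,-4]
  r2 -= 1·r0 → [0,-6,13]
  r2 -= -3·r1 → [0,0,1]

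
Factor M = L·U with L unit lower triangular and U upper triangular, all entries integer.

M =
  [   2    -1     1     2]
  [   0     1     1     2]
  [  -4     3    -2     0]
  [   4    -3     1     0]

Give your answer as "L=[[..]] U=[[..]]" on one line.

L=[[1,0,0,0],[0,1,0,0],[-2,1,1,0],[2,-1,0,1]] U=[[2,-1,1,2],[0,1,1,2],[0,0,-1,2],[0,0,0,-2]]

  R1 -= 0·R0 → [0,1,1,2]
  R2 -= -2·R0 → [0,1,0,4]
  R3 -= 2·R0 → [0,-1,-1,-4]
  R2 -= 1·R1 → [0,0,-1,2]
  R3 -= -1·R1 → [0,0,0,-2]
  R3 -= 0·R2 → [0,0,0,-2]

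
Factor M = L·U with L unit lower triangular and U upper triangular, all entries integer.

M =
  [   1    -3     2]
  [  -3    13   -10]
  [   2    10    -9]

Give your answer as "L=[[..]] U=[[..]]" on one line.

L=[[1,0,0],[-3,1,0],[2,4,1]] U=[[1,-3,2],[0,4,-4],[0,0,3]]

  r1 -= -3·r0 → [0,4,-4]
  r2 -= 2·r0 → [0,16,-13]
  r2 -= 4·r1 → [0,0,3]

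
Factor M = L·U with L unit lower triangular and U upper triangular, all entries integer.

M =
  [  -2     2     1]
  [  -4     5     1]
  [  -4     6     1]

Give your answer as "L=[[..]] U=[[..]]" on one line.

  row1 -= 2·row0 → [0,1,-1]
  row2 -= 2·row0 → [0,2,-1]
  row2 -= 2·row1 → [0,0,1]

L=[[1,0,0],[2,1,0],[2,2,1]] U=[[-2,2,1],[0,1,-1],[0,0,1]]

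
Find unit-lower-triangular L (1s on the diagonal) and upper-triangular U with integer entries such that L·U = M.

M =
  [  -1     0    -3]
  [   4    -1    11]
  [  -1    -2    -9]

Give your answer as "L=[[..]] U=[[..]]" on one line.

  row1 -= -4·row0 → [0,-1,-1]
  row2 -= 1·row0 → [0,-2,-6]
  row2 -= 2·row1 → [0,0,-4]

L=[[1,0,0],[-4,1,0],[1,2,1]] U=[[-1,0,-3],[0,-1,-1],[0,0,-4]]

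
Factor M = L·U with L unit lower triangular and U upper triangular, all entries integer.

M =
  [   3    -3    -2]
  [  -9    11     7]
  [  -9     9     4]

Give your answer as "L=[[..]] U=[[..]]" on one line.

L=[[1,0,0],[-3,1,0],[-3,0,1]] U=[[3,-3,-2],[0,2,1],[0,0,-2]]

  row1 -= -3·row0 → [0,2,1]
  row2 -= -3·row0 → [0,0,-2]
  row2 -= 0·row1 → [0,0,-2]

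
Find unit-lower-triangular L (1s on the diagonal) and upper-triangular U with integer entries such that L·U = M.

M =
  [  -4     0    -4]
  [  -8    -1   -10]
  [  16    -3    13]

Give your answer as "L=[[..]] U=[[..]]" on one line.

  R1 -= 2·R0 → [0,-1,-2]
  R2 -= -4·R0 → [0,-3,-3]
  R2 -= 3·R1 → [0,0,3]

L=[[1,0,0],[2,1,0],[-4,3,1]] U=[[-4,0,-4],[0,-1,-2],[0,0,3]]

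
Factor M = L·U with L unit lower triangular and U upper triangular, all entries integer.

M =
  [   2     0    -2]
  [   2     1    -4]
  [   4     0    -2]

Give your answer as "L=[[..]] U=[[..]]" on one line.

L=[[1,0,0],[1,1,0],[2,0,1]] U=[[2,0,-2],[0,1,-2],[0,0,2]]

  R1 -= 1·R0 → [0,1,-2]
  R2 -= 2·R0 → [0,0,2]
  R2 -= 0·R1 → [0,0,2]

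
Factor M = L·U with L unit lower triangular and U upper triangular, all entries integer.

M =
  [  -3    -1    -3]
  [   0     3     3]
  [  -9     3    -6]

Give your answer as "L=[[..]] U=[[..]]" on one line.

L=[[1,0,0],[0,1,0],[3,2,1]] U=[[-3,-1,-3],[0,3,3],[0,0,-3]]

  R1 -= 0·R0 → [0,3,3]
  R2 -= 3·R0 → [0,6,3]
  R2 -= 2·R1 → [0,0,-3]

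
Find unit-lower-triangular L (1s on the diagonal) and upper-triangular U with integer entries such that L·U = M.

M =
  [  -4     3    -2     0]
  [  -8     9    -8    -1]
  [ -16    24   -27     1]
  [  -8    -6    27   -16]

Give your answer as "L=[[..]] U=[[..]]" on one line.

  row1 -= 2·row0 → [0,3,-4,-1]
  row2 -= 4·row0 → [0,12,-19,1]
  row3 -= 2·row0 → [0,-12,31,-16]
  row2 -= 4·row1 → [0,0,-3,5]
  row3 -= -4·row1 → [0,0,15,-20]
  row3 -= -5·row2 → [0,0,0,5]

L=[[1,0,0,0],[2,1,0,0],[4,4,1,0],[2,-4,-5,1]] U=[[-4,3,-2,0],[0,3,-4,-1],[0,0,-3,5],[0,0,0,5]]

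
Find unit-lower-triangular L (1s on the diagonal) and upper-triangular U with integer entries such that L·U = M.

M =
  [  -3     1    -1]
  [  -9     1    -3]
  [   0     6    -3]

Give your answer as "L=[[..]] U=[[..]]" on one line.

  R1 -= 3·R0 → [0,-2,0]
  R2 -= 0·R0 → [0,6,-3]
  R2 -= -3·R1 → [0,0,-3]

L=[[1,0,0],[3,1,0],[0,-3,1]] U=[[-3,1,-1],[0,-2,0],[0,0,-3]]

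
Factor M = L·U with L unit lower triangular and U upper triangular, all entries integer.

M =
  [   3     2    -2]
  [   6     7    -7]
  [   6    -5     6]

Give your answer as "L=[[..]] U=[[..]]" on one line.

  R1 -= 2·R0 → [0,3,-3]
  R2 -= 2·R0 → [0,-9,10]
  R2 -= -3·R1 → [0,0,1]

L=[[1,0,0],[2,1,0],[2,-3,1]] U=[[3,2,-2],[0,3,-3],[0,0,1]]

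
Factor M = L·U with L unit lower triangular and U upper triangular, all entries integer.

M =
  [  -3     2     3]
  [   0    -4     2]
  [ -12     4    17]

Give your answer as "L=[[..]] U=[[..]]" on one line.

L=[[1,0,0],[0,1,0],[4,1,1]] U=[[-3,2,3],[0,-4,2],[0,0,3]]

  r1 -= 0·r0 → [0,-4,2]
  r2 -= 4·r0 → [0,-4,5]
  r2 -= 1·r1 → [0,0,3]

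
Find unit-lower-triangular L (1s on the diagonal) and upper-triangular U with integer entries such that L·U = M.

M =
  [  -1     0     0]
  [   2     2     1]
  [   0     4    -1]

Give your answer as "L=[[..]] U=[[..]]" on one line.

  R1 -= -2·R0 → [0,2,1]
  R2 -= 0·R0 → [0,4,-1]
  R2 -= 2·R1 → [0,0,-3]

L=[[1,0,0],[-2,1,0],[0,2,1]] U=[[-1,0,0],[0,2,1],[0,0,-3]]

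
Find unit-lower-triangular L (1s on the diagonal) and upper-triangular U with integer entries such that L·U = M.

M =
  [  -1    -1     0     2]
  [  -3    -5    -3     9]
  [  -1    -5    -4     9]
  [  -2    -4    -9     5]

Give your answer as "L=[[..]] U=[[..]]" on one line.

L=[[1,0,0,0],[3,1,0,0],[1,2,1,0],[2,1,-3,1]] U=[[-1,-1,0,2],[0,-2,-3,3],[0,0,2,1],[0,0,0,1]]

  R1 -= 3·R0 → [0,-2,-3,3]
  R2 -= 1·R0 → [0,-4,-4,7]
  R3 -= 2·R0 → [0,-2,-9,1]
  R2 -= 2·R1 → [0,0,2,1]
  R3 -= 1·R1 → [0,0,-6,-2]
  R3 -= -3·R2 → [0,0,0,1]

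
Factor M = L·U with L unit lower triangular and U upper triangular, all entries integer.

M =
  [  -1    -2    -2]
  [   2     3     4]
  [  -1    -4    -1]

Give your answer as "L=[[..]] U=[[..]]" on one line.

  R1 -= -2·R0 → [0,-1,0]
  R2 -= 1·R0 → [0,-2,1]
  R2 -= 2·R1 → [0,0,1]

L=[[1,0,0],[-2,1,0],[1,2,1]] U=[[-1,-2,-2],[0,-1,0],[0,0,1]]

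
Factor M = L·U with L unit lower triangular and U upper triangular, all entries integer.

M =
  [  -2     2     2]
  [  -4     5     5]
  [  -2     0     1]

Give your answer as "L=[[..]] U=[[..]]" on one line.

  row1 -= 2·row0 → [0,1,1]
  row2 -= 1·row0 → [0,-2,-1]
  row2 -= -2·row1 → [0,0,1]

L=[[1,0,0],[2,1,0],[1,-2,1]] U=[[-2,2,2],[0,1,1],[0,0,1]]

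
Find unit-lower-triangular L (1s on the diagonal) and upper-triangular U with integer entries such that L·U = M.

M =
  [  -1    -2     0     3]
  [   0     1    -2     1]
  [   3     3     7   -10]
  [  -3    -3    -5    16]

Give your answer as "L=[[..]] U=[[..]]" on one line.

L=[[1,0,0,0],[0,1,0,0],[-3,-3,1,0],[3,3,1,1]] U=[[-1,-2,0,3],[0,1,-2,1],[0,0,1,2],[0,0,0,2]]

  R1 -= 0·R0 → [0,1,-2,1]
  R2 -= -3·R0 → [0,-3,7,-1]
  R3 -= 3·R0 → [0,3,-5,7]
  R2 -= -3·R1 → [0,0,1,2]
  R3 -= 3·R1 → [0,0,1,4]
  R3 -= 1·R2 → [0,0,0,2]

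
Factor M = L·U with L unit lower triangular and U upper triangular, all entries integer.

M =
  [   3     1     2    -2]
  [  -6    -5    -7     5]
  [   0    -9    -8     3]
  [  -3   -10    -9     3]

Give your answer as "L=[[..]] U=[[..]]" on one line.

  R1 -= -2·R0 → [0,-3,-3,1]
  R2 -= 0·R0 → [0,-9,-8,3]
  R3 -= -1·R0 → [0,-9,-7,1]
  R2 -= 3·R1 → [0,0,1,0]
  R3 -= 3·R1 → [0,0,2,-2]
  R3 -= 2·R2 → [0,0,0,-2]

L=[[1,0,0,0],[-2,1,0,0],[0,3,1,0],[-1,3,2,1]] U=[[3,1,2,-2],[0,-3,-3,1],[0,0,1,0],[0,0,0,-2]]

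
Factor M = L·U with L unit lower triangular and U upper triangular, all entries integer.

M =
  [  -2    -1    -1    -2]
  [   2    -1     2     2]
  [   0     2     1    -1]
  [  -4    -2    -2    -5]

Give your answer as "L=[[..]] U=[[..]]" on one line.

  R1 -= -1·R0 → [0,-2,1,0]
  R2 -= 0·R0 → [0,2,1,-1]
  R3 -= 2·R0 → [0,0,0,-1]
  R2 -= -1·R1 → [0,0,2,-1]
  R3 -= 0·R1 → [0,0,0,-1]
  R3 -= 0·R2 → [0,0,0,-1]

L=[[1,0,0,0],[-1,1,0,0],[0,-1,1,0],[2,0,0,1]] U=[[-2,-1,-1,-2],[0,-2,1,0],[0,0,2,-1],[0,0,0,-1]]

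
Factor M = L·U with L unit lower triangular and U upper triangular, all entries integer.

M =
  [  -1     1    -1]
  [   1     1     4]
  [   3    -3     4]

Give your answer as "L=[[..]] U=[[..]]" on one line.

  r1 -= -1·r0 → [0,2,3]
  r2 -= -3·r0 → [0,0,1]
  r2 -= 0·r1 → [0,0,1]

L=[[1,0,0],[-1,1,0],[-3,0,1]] U=[[-1,1,-1],[0,2,3],[0,0,1]]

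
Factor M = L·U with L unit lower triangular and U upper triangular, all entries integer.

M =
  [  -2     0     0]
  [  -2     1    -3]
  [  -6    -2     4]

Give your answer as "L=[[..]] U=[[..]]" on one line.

  row1 -= 1·row0 → [0,1,-3]
  row2 -= 3·row0 → [0,-2,4]
  row2 -= -2·row1 → [0,0,-2]

L=[[1,0,0],[1,1,0],[3,-2,1]] U=[[-2,0,0],[0,1,-3],[0,0,-2]]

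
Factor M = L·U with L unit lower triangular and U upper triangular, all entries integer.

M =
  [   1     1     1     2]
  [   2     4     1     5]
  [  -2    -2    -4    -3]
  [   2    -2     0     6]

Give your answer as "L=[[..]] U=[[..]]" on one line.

  r1 -= 2·r0 → [0,2,-1,1]
  r2 -= -2·r0 → [0,0,-2,1]
  r3 -= 2·r0 → [0,-4,-2,2]
  r2 -= 0·r1 → [0,0,-2,1]
  r3 -= -2·r1 → [0,0,-4,4]
  r3 -= 2·r2 → [0,0,0,2]

L=[[1,0,0,0],[2,1,0,0],[-2,0,1,0],[2,-2,2,1]] U=[[1,1,1,2],[0,2,-1,1],[0,0,-2,1],[0,0,0,2]]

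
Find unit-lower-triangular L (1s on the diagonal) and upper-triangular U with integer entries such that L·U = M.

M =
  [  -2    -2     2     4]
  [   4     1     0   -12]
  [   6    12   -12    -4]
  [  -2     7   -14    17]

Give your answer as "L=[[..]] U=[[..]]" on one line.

  R1 -= -2·R0 → [0,-3,4,-4]
  R2 -= -3·R0 → [0,6,-6,8]
  R3 -= 1·R0 → [0,9,-16,13]
  R2 -= -2·R1 → [0,0,2,0]
  R3 -= -3·R1 → [0,0,-4,1]
  R3 -= -2·R2 → [0,0,0,1]

L=[[1,0,0,0],[-2,1,0,0],[-3,-2,1,0],[1,-3,-2,1]] U=[[-2,-2,2,4],[0,-3,4,-4],[0,0,2,0],[0,0,0,1]]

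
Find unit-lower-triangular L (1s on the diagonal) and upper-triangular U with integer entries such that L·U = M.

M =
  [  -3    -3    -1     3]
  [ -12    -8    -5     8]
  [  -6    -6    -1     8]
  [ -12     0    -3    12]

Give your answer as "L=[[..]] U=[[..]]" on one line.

  R1 -= 4·R0 → [0,4,-1,-4]
  R2 -= 2·R0 → [0,0,1,2]
  R3 -= 4·R0 → [0,12,1,0]
  R2 -= 0·R1 → [0,0,1,2]
  R3 -= 3·R1 → [0,0,4,12]
  R3 -= 4·R2 → [0,0,0,4]

L=[[1,0,0,0],[4,1,0,0],[2,0,1,0],[4,3,4,1]] U=[[-3,-3,-1,3],[0,4,-1,-4],[0,0,1,2],[0,0,0,4]]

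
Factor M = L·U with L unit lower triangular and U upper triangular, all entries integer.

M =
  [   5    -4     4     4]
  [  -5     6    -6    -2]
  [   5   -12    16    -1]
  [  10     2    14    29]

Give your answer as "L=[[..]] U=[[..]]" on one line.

  row1 -= -1·row0 → [0,2,-2,2]
  row2 -= 1·row0 → [0,-8,12,-5]
  row3 -= 2·row0 → [0,10,6,21]
  row2 -= -4·row1 → [0,0,4,3]
  row3 -= 5·row1 → [0,0,16,11]
  row3 -= 4·row2 → [0,0,0,-1]

L=[[1,0,0,0],[-1,1,0,0],[1,-4,1,0],[2,5,4,1]] U=[[5,-4,4,4],[0,2,-2,2],[0,0,4,3],[0,0,0,-1]]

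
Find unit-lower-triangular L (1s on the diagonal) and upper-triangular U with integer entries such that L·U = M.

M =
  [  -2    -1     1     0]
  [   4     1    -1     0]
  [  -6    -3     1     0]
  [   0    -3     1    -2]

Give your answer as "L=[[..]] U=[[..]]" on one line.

L=[[1,0,0,0],[-2,1,0,0],[3,0,1,0],[0,3,1,1]] U=[[-2,-1,1,0],[0,-1,1,0],[0,0,-2,0],[0,0,0,-2]]

  R1 -= -2·R0 → [0,-1,1,0]
  R2 -= 3·R0 → [0,0,-2,0]
  R3 -= 0·R0 → [0,-3,1,-2]
  R2 -= 0·R1 → [0,0,-2,0]
  R3 -= 3·R1 → [0,0,-2,-2]
  R3 -= 1·R2 → [0,0,0,-2]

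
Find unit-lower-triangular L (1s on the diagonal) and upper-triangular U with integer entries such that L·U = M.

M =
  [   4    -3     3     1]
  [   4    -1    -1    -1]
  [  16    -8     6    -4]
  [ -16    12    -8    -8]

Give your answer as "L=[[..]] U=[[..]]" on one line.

L=[[1,0,0,0],[1,1,0,0],[4,2,1,0],[-4,0,2,1]] U=[[4,-3,3,1],[0,2,-4,-2],[0,0,2,-4],[0,0,0,4]]

  row1 -= 1·row0 → [0,2,-4,-2]
  row2 -= 4·row0 → [0,4,-6,-8]
  row3 -= -4·row0 → [0,0,4,-4]
  row2 -= 2·row1 → [0,0,2,-4]
  row3 -= 0·row1 → [0,0,4,-4]
  row3 -= 2·row2 → [0,0,0,4]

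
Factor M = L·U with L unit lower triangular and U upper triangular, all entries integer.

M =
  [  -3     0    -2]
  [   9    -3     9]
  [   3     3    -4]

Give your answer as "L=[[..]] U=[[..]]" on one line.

L=[[1,0,0],[-3,1,0],[-1,-1,1]] U=[[-3,0,-2],[0,-3,3],[0,0,-3]]

  r1 -= -3·r0 → [0,-3,3]
  r2 -= -1·r0 → [0,3,-6]
  r2 -= -1·r1 → [0,0,-3]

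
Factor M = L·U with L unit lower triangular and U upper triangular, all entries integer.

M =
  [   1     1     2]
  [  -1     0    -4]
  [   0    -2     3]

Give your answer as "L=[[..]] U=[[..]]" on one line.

  R1 -= -1·R0 → [0,1,-2]
  R2 -= 0·R0 → [0,-2,3]
  R2 -= -2·R1 → [0,0,-1]

L=[[1,0,0],[-1,1,0],[0,-2,1]] U=[[1,1,2],[0,1,-2],[0,0,-1]]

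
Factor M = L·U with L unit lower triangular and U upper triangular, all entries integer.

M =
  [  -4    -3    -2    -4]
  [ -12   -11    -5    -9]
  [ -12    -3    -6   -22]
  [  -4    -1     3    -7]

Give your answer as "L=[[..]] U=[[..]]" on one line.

L=[[1,0,0,0],[3,1,0,0],[3,-3,1,0],[1,-1,2,1]] U=[[-4,-3,-2,-4],[0,-2,1,3],[0,0,3,-1],[0,0,0,2]]

  r1 -= 3·r0 → [0,-2,1,3]
  r2 -= 3·r0 → [0,6,0,-10]
  r3 -= 1·r0 → [0,2,5,-3]
  r2 -= -3·r1 → [0,0,3,-1]
  r3 -= -1·r1 → [0,0,6,0]
  r3 -= 2·r2 → [0,0,0,2]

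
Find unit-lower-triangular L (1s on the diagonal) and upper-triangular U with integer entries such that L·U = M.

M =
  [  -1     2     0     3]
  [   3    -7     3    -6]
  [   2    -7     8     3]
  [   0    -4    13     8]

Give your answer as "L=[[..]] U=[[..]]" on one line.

L=[[1,0,0,0],[-3,1,0,0],[-2,3,1,0],[0,4,-1,1]] U=[[-1,2,0,3],[0,-1,3,3],[0,0,-1,0],[0,0,0,-4]]

  R1 -= -3·R0 → [0,-1,3,3]
  R2 -= -2·R0 → [0,-3,8,9]
  R3 -= 0·R0 → [0,-4,13,8]
  R2 -= 3·R1 → [0,0,-1,0]
  R3 -= 4·R1 → [0,0,1,-4]
  R3 -= -1·R2 → [0,0,0,-4]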